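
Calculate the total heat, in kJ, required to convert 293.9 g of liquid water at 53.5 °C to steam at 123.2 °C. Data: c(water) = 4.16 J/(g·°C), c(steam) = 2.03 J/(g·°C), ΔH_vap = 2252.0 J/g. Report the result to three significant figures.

q = 733 kJ

q1 (heat water 53.5→100.0 °C): 293.9 × 4.16 × 46.5 = 56852 J
q2 (vaporize at 100 °C): 293.9 × 2252.0 = 661863 J
q3 (heat steam 100.0→123.2 °C): 293.9 × 2.03 × 23.2 = 13842 J
Total: 56852 + 661863 + 13842 = 732557 J = 733 kJ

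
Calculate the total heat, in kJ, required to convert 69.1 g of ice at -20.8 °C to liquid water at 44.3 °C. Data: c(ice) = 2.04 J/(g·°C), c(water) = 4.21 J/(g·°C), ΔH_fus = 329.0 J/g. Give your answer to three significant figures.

q = 38.6 kJ

q1 (heat ice -20.8→0.0 °C): 69.1 × 2.04 × 20.8 = 2932 J
q2 (melt at 0 °C): 69.1 × 329.0 = 22734 J
q3 (heat water 0.0→44.3 °C): 69.1 × 4.21 × 44.3 = 12887 J
Total: 2932 + 22734 + 12887 = 38553 J = 38.6 kJ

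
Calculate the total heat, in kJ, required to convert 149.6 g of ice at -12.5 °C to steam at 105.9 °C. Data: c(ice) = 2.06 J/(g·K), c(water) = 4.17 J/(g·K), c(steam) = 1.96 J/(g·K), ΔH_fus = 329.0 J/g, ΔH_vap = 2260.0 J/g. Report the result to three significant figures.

q = 455 kJ

q1 (heat ice -12.5→0.0 °C): 149.6 × 2.06 × 12.5 = 3852 J
q2 (melt at 0 °C): 149.6 × 329.0 = 49218 J
q3 (heat water 0.0→100.0 °C): 149.6 × 4.17 × 100.0 = 62383 J
q4 (vaporize at 100 °C): 149.6 × 2260.0 = 338096 J
q5 (heat steam 100.0→105.9 °C): 149.6 × 1.96 × 5.9 = 1730 J
Total: 3852 + 49218 + 62383 + 338096 + 1730 = 455279 J = 455 kJ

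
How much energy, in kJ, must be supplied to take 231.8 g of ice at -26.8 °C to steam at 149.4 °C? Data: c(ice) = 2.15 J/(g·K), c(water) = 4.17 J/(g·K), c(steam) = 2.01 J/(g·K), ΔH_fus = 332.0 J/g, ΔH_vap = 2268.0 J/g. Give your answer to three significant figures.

q = 736 kJ

q1 (heat ice -26.8→0.0 °C): 231.8 × 2.15 × 26.8 = 13356 J
q2 (melt at 0 °C): 231.8 × 332.0 = 76958 J
q3 (heat water 0.0→100.0 °C): 231.8 × 4.17 × 100.0 = 96661 J
q4 (vaporize at 100 °C): 231.8 × 2268.0 = 525722 J
q5 (heat steam 100.0→149.4 °C): 231.8 × 2.01 × 49.4 = 23016 J
Total: 13356 + 76958 + 96661 + 525722 + 23016 = 735713 J = 736 kJ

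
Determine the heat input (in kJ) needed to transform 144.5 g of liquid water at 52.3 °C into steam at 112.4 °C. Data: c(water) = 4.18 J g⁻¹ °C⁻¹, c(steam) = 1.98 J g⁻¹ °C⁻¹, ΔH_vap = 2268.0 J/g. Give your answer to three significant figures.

q1 (heat water 52.3→100.0 °C): 144.5 × 4.18 × 47.7 = 28811 J
q2 (vaporize at 100 °C): 144.5 × 2268.0 = 327726 J
q3 (heat steam 100.0→112.4 °C): 144.5 × 1.98 × 12.4 = 3548 J
Total: 28811 + 327726 + 3548 = 360085 J = 360 kJ

q = 360 kJ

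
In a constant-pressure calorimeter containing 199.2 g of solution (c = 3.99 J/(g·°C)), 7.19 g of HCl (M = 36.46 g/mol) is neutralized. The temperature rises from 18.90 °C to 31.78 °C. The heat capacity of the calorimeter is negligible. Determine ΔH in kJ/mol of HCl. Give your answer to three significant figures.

ΔH = -51.9 kJ/mol

|ΔT| = |31.78 − 18.90| = 12.88 °C
|q_surr| = (199.2 × 3.99) × 12.88 = 794.808 × 12.88 = 10240 J
n(HCl) = 7.19 / 36.46 = 0.1972 mol
Temperature rose, so q_rxn = −|q_surr| = -10.24 kJ
ΔH = q_rxn / n = -51.93 kJ/mol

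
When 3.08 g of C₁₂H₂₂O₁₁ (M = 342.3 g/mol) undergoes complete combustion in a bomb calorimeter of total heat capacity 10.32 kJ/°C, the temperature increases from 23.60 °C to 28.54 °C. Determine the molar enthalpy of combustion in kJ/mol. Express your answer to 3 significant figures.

ΔH = -5670 kJ/mol

ΔT = 28.54 − 23.60 = 4.94 °C
q_cal = C_cal × ΔT = 10.32 × 4.94 = 50.9808 kJ
n = 3.08 / 342.3 = 0.008998 mol
q_rxn = −q_cal = -50.9808 kJ
ΔH = -50.9808 / 0.008998 = -5666 kJ/mol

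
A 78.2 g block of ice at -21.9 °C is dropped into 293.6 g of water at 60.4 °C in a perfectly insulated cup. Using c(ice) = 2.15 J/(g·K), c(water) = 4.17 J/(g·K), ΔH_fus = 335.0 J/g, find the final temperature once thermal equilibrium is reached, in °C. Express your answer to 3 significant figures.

T_f = 28.4 °C

Heat to bring ice to 0 °C and melt it: q₁ = 78.2×2.15×21.9 + 78.2×335.0 = 29879 J
Heat the water can supply cooling to 0 °C: 293.6×4.17×60.4 = 73948.4 J > q₁, so all ice melts.
Energy balance: 293.6×4.17×(60.4 − T) = 29879 + 78.2×4.17×(T − 0)
1224.312(60.4 − T) = 29879 + 326.094 T
73948.4 − 29879 = 1550.406 T
T = 44069.4 / 1550.406 = 28.42 °C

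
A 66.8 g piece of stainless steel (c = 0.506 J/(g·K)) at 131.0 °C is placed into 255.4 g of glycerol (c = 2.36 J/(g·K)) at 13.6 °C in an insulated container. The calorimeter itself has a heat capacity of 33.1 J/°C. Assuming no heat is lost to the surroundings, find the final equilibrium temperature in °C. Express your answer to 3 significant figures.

Heat lost by stainless steel = heat gained by glycerol + calorimeter.
(66.8)(0.506)(131.0 − T) = [(255.4)(2.36) + 33.1](T − 13.6)
33.8008 (131.0 − T) = 635.844 (T − 13.6)
4427.9 − 33.8008 T = 635.844 T − 8647.5
13075.4 = 669.6448 T
T = 19.53 °C

T_f = 19.5 °C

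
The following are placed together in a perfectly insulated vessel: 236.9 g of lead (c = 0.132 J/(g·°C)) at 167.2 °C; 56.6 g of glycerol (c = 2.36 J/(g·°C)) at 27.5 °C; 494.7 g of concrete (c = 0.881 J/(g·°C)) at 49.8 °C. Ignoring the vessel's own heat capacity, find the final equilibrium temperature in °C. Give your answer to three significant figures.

T_f = 51.0 °C

Σ mᵢcᵢ(T − Tᵢ) = 0  ⇒  T = Σ mᵢcᵢTᵢ / Σ mᵢcᵢ
Σ mᵢcᵢ = 236.9×0.132 + 56.6×2.36 + 494.7×0.881 = 600.6775
Σ mᵢcᵢTᵢ = 31.2708×167.2 + 133.576×27.5 + 435.8307×49.8 = 30606
T = 30606 / 600.6775 = 50.95 °C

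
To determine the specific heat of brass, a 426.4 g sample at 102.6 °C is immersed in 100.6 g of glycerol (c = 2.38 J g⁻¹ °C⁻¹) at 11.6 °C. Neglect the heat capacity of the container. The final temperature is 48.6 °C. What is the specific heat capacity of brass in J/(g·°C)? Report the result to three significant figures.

c = 0.385 J/(g·°C)

q_gained = (100.6 × 2.38) × (48.6 − 11.6) = 8859 J
q_lost = 426.4 × c × (102.6 − 48.6) = 23025.6 c
Set equal: c = 8859 / 23025.6 = 0.385 J/(g·°C)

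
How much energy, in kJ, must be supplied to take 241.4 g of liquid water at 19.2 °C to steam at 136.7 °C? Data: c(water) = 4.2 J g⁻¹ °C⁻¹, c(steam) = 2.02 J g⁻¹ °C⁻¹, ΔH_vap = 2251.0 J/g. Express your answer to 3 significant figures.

q1 (heat water 19.2→100.0 °C): 241.4 × 4.2 × 80.8 = 81922 J
q2 (vaporize at 100 °C): 241.4 × 2251.0 = 543391 J
q3 (heat steam 100.0→136.7 °C): 241.4 × 2.02 × 36.7 = 17896 J
Total: 81922 + 543391 + 17896 = 643209 J = 643 kJ

q = 643 kJ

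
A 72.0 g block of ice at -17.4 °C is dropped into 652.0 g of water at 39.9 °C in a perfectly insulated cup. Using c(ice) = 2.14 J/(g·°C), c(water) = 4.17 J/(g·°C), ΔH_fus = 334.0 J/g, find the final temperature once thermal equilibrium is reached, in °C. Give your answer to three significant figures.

T_f = 27.1 °C

Heat to bring ice to 0 °C and melt it: q₁ = 72.0×2.14×17.4 + 72.0×334.0 = 26729 J
Heat the water can supply cooling to 0 °C: 652.0×4.17×39.9 = 108482 J > q₁, so all ice melts.
Energy balance: 652.0×4.17×(39.9 − T) = 26729 + 72.0×4.17×(T − 0)
2718.84(39.9 − T) = 26729 + 300.24 T
108482 − 26729 = 3019.08 T
T = 81753 / 3019.08 = 27.08 °C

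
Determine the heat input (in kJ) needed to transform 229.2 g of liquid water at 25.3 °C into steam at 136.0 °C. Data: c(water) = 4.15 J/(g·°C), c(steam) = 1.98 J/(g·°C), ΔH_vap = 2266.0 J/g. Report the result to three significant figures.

q = 607 kJ

q1 (heat water 25.3→100.0 °C): 229.2 × 4.15 × 74.7 = 71053 J
q2 (vaporize at 100 °C): 229.2 × 2266.0 = 519367 J
q3 (heat steam 100.0→136.0 °C): 229.2 × 1.98 × 36.0 = 16337 J
Total: 71053 + 519367 + 16337 = 606757 J = 607 kJ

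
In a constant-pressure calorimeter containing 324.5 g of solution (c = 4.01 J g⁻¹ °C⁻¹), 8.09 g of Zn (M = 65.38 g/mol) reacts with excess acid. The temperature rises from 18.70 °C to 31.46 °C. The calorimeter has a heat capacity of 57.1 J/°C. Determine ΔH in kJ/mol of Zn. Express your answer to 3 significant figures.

ΔH = -140 kJ/mol

|ΔT| = |31.46 − 18.70| = 12.76 °C
|q_surr| = (324.5 × 4.01 + 57.1) × 12.76 = 1358.345 × 12.76 = 17330 J
n(Zn) = 8.09 / 65.38 = 0.1237 mol
Temperature rose, so q_rxn = −|q_surr| = -17.33 kJ
ΔH = q_rxn / n = -140.1 kJ/mol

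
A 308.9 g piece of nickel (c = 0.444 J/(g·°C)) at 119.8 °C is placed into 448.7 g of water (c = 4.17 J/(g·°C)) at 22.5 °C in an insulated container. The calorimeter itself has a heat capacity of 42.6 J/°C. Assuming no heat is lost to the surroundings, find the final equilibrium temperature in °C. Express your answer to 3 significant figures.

Heat lost by nickel = heat gained by water + calorimeter.
(308.9)(0.444)(119.8 − T) = [(448.7)(4.17) + 42.6](T − 22.5)
137.1516 (119.8 − T) = 1913.679 (T − 22.5)
16431 − 137.1516 T = 1913.679 T − 43058
59489 = 2050.8306 T
T = 29.01 °C

T_f = 29.0 °C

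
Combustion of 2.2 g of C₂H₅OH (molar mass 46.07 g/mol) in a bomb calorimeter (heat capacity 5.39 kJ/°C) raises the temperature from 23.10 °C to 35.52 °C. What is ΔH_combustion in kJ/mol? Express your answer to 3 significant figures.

ΔT = 35.52 − 23.10 = 12.42 °C
q_cal = C_cal × ΔT = 5.39 × 12.42 = 66.9438 kJ
n = 2.2 / 46.07 = 0.04775 mol
q_rxn = −q_cal = -66.9438 kJ
ΔH = -66.9438 / 0.04775 = -1402 kJ/mol

ΔH = -1400 kJ/mol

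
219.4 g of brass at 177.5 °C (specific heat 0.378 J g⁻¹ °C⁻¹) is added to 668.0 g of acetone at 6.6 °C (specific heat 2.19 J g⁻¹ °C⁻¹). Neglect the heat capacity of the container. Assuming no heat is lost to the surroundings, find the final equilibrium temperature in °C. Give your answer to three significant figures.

Heat lost by brass = heat gained by acetone.
(219.4)(0.378)(177.5 − T) = (668.0)(2.19)(T − 6.6)
82.9332 (177.5 − T) = 1462.92 (T − 6.6)
14721 − 82.9332 T = 1462.92 T − 9655.3
24376.3 = 1545.8532 T
T = 15.77 °C

T_f = 15.8 °C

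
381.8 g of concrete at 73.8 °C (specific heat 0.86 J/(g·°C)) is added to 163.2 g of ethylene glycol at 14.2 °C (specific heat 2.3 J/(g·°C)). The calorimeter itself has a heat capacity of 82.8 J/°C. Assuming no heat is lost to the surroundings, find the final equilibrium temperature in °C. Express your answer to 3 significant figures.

Heat lost by concrete = heat gained by ethylene glycol + calorimeter.
(381.8)(0.86)(73.8 − T) = [(163.2)(2.3) + 82.8](T − 14.2)
328.348 (73.8 − T) = 458.16 (T − 14.2)
24232 − 328.348 T = 458.16 T − 6505.9
30737.9 = 786.508 T
T = 39.08 °C

T_f = 39.1 °C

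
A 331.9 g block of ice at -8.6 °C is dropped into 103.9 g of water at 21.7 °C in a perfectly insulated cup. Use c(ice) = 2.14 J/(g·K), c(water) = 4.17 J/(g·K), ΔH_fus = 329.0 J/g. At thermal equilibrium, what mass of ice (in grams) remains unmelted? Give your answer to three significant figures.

Heat to warm all ice to 0 °C: 331.9×2.14×8.6 = 6108.3 J
Heat released by water cooling to 0 °C: 103.9×4.17×21.7 = 9401.8 J
9401.8 J < 6108.3 + 331.9×329.0 = 115303.4 J, so not all ice melts; final T = 0 °C.
Heat left for melting: 9401.8 − 6108.3 = 3293.5 J
Mass melted = 3293.5 / 329.0 = 10.01 g
Ice remaining = 331.9 − 10.01 = 321.89 g

m_ice remaining = 322 g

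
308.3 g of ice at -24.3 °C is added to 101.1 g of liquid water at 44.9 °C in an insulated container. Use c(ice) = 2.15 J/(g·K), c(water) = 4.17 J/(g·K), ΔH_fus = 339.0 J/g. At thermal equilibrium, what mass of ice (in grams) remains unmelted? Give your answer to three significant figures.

Heat to warm all ice to 0 °C: 308.3×2.15×24.3 = 16107 J
Heat released by water cooling to 0 °C: 101.1×4.17×44.9 = 18929 J
18929 J < 16107 + 308.3×339.0 = 120620.7 J, so not all ice melts; final T = 0 °C.
Heat left for melting: 18929 − 16107 = 2822 J
Mass melted = 2822 / 339.0 = 8.324 g
Ice remaining = 308.3 − 8.324 = 299.976 g

m_ice remaining = 300 g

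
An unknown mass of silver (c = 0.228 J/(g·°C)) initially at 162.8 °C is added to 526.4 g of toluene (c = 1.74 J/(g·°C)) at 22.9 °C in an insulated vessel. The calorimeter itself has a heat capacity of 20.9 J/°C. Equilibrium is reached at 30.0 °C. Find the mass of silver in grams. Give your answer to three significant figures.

q_gained = (526.4 × 1.74 + 20.9) × (30.0 − 22.9) = 6652 J
q_lost = m × 0.228 × (162.8 − 30.0) = 30.2784 m
m = 6652 / 30.2784 = 220 g

m = 220 g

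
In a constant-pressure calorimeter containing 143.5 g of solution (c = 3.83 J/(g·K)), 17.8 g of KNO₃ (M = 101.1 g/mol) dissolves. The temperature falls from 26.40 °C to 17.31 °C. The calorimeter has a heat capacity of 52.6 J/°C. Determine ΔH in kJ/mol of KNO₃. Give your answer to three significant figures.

|ΔT| = |17.31 − 26.40| = 9.09 °C
|q_surr| = (143.5 × 3.83 + 52.6) × 9.09 = 602.205 × 9.09 = 5474 J
n(KNO₃) = 17.8 / 101.1 = 0.1761 mol
Temperature fell, so q_rxn = +|q_surr| = 5.474 kJ
ΔH = q_rxn / n = 31.08 kJ/mol

ΔH = 31.1 kJ/mol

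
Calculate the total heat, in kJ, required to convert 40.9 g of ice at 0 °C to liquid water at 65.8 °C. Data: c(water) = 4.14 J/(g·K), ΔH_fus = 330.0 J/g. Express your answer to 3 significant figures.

q1 (melt at 0 °C): 40.9 × 330.0 = 13497 J
q2 (heat water 0.0→65.8 °C): 40.9 × 4.14 × 65.8 = 11142 J
Total: 13497 + 11142 = 24639 J = 24.6 kJ

q = 24.6 kJ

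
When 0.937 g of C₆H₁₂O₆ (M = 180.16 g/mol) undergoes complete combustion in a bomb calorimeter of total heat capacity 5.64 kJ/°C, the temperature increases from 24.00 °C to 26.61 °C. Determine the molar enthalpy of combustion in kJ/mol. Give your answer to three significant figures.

ΔT = 26.61 − 24.00 = 2.61 °C
q_cal = C_cal × ΔT = 5.64 × 2.61 = 14.7204 kJ
n = 0.937 / 180.16 = 0.005201 mol
q_rxn = −q_cal = -14.7204 kJ
ΔH = -14.7204 / 0.005201 = -2830 kJ/mol

ΔH = -2830 kJ/mol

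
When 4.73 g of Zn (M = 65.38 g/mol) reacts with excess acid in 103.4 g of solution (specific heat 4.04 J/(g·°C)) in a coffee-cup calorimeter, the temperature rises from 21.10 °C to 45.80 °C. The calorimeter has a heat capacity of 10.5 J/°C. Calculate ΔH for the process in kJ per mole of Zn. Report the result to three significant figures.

|ΔT| = |45.80 − 21.10| = 24.70 °C
|q_surr| = (103.4 × 4.04 + 10.5) × 24.70 = 428.236 × 24.70 = 10580 J
n(Zn) = 4.73 / 65.38 = 0.07235 mol
Temperature rose, so q_rxn = −|q_surr| = -10.58 kJ
ΔH = q_rxn / n = -146.2 kJ/mol

ΔH = -146 kJ/mol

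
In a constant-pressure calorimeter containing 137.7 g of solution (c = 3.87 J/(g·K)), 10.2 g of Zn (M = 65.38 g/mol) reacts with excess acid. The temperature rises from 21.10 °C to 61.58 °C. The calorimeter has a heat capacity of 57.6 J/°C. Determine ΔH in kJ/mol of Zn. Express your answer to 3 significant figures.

|ΔT| = |61.58 − 21.10| = 40.48 °C
|q_surr| = (137.7 × 3.87 + 57.6) × 40.48 = 590.499 × 40.48 = 23900 J
n(Zn) = 10.2 / 65.38 = 0.1560 mol
Temperature rose, so q_rxn = −|q_surr| = -23.90 kJ
ΔH = q_rxn / n = -153.2 kJ/mol

ΔH = -153 kJ/mol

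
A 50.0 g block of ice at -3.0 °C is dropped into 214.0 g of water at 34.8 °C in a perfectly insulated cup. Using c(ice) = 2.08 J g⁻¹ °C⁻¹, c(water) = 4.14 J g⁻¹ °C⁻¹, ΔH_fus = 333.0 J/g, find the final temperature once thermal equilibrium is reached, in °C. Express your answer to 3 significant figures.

T_f = 12.7 °C

Heat to bring ice to 0 °C and melt it: q₁ = 50.0×2.08×3.0 + 50.0×333.0 = 16962 J
Heat the water can supply cooling to 0 °C: 214.0×4.14×34.8 = 30831.4 J > q₁, so all ice melts.
Energy balance: 214.0×4.14×(34.8 − T) = 16962 + 50.0×4.14×(T − 0)
885.96(34.8 − T) = 16962 + 207 T
30831.4 − 16962 = 1092.96 T
T = 13869.4 / 1092.96 = 12.69 °C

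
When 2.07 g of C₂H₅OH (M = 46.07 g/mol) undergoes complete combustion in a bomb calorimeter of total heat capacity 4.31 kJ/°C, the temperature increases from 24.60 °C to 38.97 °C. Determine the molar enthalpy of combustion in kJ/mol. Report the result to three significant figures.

ΔT = 38.97 − 24.60 = 14.37 °C
q_cal = C_cal × ΔT = 4.31 × 14.37 = 61.9347 kJ
n = 2.07 / 46.07 = 0.04493 mol
q_rxn = −q_cal = -61.9347 kJ
ΔH = -61.9347 / 0.04493 = -1378 kJ/mol

ΔH = -1380 kJ/mol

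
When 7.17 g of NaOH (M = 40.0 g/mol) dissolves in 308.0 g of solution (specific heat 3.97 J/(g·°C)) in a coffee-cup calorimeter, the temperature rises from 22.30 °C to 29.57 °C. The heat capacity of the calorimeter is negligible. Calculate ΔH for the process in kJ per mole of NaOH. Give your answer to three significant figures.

|ΔT| = |29.57 − 22.30| = 7.27 °C
|q_surr| = (308.0 × 3.97) × 7.27 = 1222.76 × 7.27 = 8889 J
n(NaOH) = 7.17 / 40.0 = 0.1793 mol
Temperature rose, so q_rxn = −|q_surr| = -8.889 kJ
ΔH = q_rxn / n = -49.58 kJ/mol

ΔH = -49.6 kJ/mol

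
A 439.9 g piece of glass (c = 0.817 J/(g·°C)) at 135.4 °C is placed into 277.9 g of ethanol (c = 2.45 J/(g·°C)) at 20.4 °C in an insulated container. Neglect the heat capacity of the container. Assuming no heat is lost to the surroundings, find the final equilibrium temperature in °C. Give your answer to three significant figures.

Heat lost by glass = heat gained by ethanol.
(439.9)(0.817)(135.4 − T) = (277.9)(2.45)(T − 20.4)
359.3983 (135.4 − T) = 680.855 (T − 20.4)
48663 − 359.3983 T = 680.855 T − 13889
62552 = 1040.2533 T
T = 60.13 °C

T_f = 60.1 °C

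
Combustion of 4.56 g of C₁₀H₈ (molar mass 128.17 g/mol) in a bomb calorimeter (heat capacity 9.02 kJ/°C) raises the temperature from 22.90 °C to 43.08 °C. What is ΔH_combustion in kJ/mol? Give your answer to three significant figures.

ΔH = -5120 kJ/mol

ΔT = 43.08 − 22.90 = 20.18 °C
q_cal = C_cal × ΔT = 9.02 × 20.18 = 182.0236 kJ
n = 4.56 / 128.17 = 0.03558 mol
q_rxn = −q_cal = -182.0236 kJ
ΔH = -182.0236 / 0.03558 = -5116 kJ/mol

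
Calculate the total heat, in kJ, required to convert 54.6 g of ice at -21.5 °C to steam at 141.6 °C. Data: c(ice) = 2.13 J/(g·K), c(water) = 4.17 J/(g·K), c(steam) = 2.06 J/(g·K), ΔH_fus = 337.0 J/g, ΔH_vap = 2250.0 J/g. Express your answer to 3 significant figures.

q = 171 kJ

q1 (heat ice -21.5→0.0 °C): 54.6 × 2.13 × 21.5 = 2500 J
q2 (melt at 0 °C): 54.6 × 337.0 = 18400 J
q3 (heat water 0.0→100.0 °C): 54.6 × 4.17 × 100.0 = 22768 J
q4 (vaporize at 100 °C): 54.6 × 2250.0 = 122850 J
q5 (heat steam 100.0→141.6 °C): 54.6 × 2.06 × 41.6 = 4679 J
Total: 2500 + 18400 + 22768 + 122850 + 4679 = 171197 J = 171 kJ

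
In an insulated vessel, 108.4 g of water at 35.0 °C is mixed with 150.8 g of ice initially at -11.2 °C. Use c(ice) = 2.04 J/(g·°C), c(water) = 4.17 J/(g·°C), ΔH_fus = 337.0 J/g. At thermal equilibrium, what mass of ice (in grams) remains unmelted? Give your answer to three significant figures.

m_ice remaining = 114 g

Heat to warm all ice to 0 °C: 150.8×2.04×11.2 = 3445.5 J
Heat released by water cooling to 0 °C: 108.4×4.17×35.0 = 15821 J
15821 J < 3445.5 + 150.8×337.0 = 54265.1 J, so not all ice melts; final T = 0 °C.
Heat left for melting: 15821 − 3445.5 = 12375.5 J
Mass melted = 12375.5 / 337.0 = 36.72 g
Ice remaining = 150.8 − 36.72 = 114.08 g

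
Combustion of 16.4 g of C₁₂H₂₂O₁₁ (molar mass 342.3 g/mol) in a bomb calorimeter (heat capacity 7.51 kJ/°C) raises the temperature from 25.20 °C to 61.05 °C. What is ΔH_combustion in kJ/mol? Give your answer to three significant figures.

ΔT = 61.05 − 25.20 = 35.85 °C
q_cal = C_cal × ΔT = 7.51 × 35.85 = 269.2335 kJ
n = 16.4 / 342.3 = 0.04791 mol
q_rxn = −q_cal = -269.2335 kJ
ΔH = -269.2335 / 0.04791 = -5620 kJ/mol

ΔH = -5620 kJ/mol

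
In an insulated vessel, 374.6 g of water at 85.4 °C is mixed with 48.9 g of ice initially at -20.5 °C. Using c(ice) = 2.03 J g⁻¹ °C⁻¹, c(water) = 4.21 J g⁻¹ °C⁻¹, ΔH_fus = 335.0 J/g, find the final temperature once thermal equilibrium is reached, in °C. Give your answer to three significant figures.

T_f = 65.2 °C

Heat to bring ice to 0 °C and melt it: q₁ = 48.9×2.03×20.5 + 48.9×335.0 = 18416 J
Heat the water can supply cooling to 0 °C: 374.6×4.21×85.4 = 134681 J > q₁, so all ice melts.
Energy balance: 374.6×4.21×(85.4 − T) = 18416 + 48.9×4.21×(T − 0)
1577.066(85.4 − T) = 18416 + 205.869 T
134681 − 18416 = 1782.935 T
T = 116265 / 1782.935 = 65.21 °C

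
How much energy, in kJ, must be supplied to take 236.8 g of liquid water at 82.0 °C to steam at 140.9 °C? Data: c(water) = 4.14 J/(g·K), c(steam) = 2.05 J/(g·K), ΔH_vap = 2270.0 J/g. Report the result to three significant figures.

q = 575 kJ

q1 (heat water 82.0→100.0 °C): 236.8 × 4.14 × 18.0 = 17646 J
q2 (vaporize at 100 °C): 236.8 × 2270.0 = 537536 J
q3 (heat steam 100.0→140.9 °C): 236.8 × 2.05 × 40.9 = 19854 J
Total: 17646 + 537536 + 19854 = 575036 J = 575 kJ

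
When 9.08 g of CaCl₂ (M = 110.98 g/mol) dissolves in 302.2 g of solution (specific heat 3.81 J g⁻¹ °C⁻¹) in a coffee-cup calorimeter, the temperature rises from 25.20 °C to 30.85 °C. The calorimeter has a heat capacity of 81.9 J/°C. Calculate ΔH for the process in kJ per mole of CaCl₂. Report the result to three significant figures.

ΔH = -85.2 kJ/mol

|ΔT| = |30.85 − 25.20| = 5.65 °C
|q_surr| = (302.2 × 3.81 + 81.9) × 5.65 = 1233.282 × 5.65 = 6968 J
n(CaCl₂) = 9.08 / 110.98 = 0.08182 mol
Temperature rose, so q_rxn = −|q_surr| = -6.968 kJ
ΔH = q_rxn / n = -85.16 kJ/mol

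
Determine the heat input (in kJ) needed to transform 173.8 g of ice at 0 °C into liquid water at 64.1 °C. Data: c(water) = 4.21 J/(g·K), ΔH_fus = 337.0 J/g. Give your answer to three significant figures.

q1 (melt at 0 °C): 173.8 × 337.0 = 58571 J
q2 (heat water 0.0→64.1 °C): 173.8 × 4.21 × 64.1 = 46902 J
Total: 58571 + 46902 = 105473 J = 105 kJ

q = 105 kJ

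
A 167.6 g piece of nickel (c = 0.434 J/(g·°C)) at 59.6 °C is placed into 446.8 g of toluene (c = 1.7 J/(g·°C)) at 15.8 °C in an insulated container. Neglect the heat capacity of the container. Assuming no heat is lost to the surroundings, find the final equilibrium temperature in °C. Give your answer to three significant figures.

Heat lost by nickel = heat gained by toluene.
(167.6)(0.434)(59.6 − T) = (446.8)(1.7)(T − 15.8)
72.7384 (59.6 − T) = 759.56 (T − 15.8)
4335.2 − 72.7384 T = 759.56 T − 12001
16336.2 = 832.2984 T
T = 19.63 °C

T_f = 19.6 °C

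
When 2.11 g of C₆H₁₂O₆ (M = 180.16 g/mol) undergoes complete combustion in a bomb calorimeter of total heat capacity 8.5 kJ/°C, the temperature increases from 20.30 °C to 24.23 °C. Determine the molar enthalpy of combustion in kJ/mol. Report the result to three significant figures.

ΔT = 24.23 − 20.30 = 3.93 °C
q_cal = C_cal × ΔT = 8.5 × 3.93 = 33.405 kJ
n = 2.11 / 180.16 = 0.01171 mol
q_rxn = −q_cal = -33.405 kJ
ΔH = -33.405 / 0.01171 = -2853 kJ/mol

ΔH = -2850 kJ/mol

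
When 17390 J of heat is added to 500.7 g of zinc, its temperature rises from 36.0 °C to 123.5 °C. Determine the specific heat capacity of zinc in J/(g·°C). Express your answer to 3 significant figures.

c = 0.397 J/(g·°C)

c = q / (m ΔT) = 17390 / (500.7 × 87.5)
c = 17390 / 43811.25 = 0.397 J/(g·°C)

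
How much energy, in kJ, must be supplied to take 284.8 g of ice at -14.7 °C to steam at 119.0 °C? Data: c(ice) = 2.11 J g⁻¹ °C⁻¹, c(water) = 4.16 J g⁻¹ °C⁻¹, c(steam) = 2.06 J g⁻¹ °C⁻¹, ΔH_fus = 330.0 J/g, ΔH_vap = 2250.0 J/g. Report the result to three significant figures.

q = 873 kJ

q1 (heat ice -14.7→0.0 °C): 284.8 × 2.11 × 14.7 = 8834 J
q2 (melt at 0 °C): 284.8 × 330.0 = 93984 J
q3 (heat water 0.0→100.0 °C): 284.8 × 4.16 × 100.0 = 118477 J
q4 (vaporize at 100 °C): 284.8 × 2250.0 = 640800 J
q5 (heat steam 100.0→119.0 °C): 284.8 × 2.06 × 19.0 = 11147 J
Total: 8834 + 93984 + 118477 + 640800 + 11147 = 873242 J = 873 kJ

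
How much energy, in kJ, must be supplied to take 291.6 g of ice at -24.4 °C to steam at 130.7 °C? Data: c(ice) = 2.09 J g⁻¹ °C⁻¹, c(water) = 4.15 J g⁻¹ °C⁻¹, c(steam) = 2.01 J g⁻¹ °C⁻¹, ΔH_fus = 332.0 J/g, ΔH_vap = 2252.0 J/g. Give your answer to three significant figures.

q1 (heat ice -24.4→0.0 °C): 291.6 × 2.09 × 24.4 = 14870 J
q2 (melt at 0 °C): 291.6 × 332.0 = 96811 J
q3 (heat water 0.0→100.0 °C): 291.6 × 4.15 × 100.0 = 121014 J
q4 (vaporize at 100 °C): 291.6 × 2252.0 = 656683 J
q5 (heat steam 100.0→130.7 °C): 291.6 × 2.01 × 30.7 = 17994 J
Total: 14870 + 96811 + 121014 + 656683 + 17994 = 907372 J = 907 kJ

q = 907 kJ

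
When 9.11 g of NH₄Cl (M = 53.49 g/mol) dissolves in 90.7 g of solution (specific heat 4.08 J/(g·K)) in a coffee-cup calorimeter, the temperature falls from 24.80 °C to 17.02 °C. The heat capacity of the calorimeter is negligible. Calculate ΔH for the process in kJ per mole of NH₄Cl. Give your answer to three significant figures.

|ΔT| = |17.02 − 24.80| = 7.78 °C
|q_surr| = (90.7 × 4.08) × 7.78 = 370.056 × 7.78 = 2879 J
n(NH₄Cl) = 9.11 / 53.49 = 0.1703 mol
Temperature fell, so q_rxn = +|q_surr| = 2.879 kJ
ΔH = q_rxn / n = 16.91 kJ/mol

ΔH = 16.9 kJ/mol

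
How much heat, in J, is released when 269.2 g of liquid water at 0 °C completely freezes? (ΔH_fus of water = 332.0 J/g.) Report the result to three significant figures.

q = m × ΔH_fus = 269.2 × 332.0 = 89370 J

q = 89400 J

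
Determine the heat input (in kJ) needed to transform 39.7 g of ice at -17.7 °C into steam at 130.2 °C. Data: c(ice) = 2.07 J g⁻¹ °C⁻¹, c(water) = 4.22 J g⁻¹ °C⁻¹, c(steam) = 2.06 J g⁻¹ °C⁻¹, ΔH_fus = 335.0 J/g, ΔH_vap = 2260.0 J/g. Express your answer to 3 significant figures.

q = 124 kJ

q1 (heat ice -17.7→0.0 °C): 39.7 × 2.07 × 17.7 = 1455 J
q2 (melt at 0 °C): 39.7 × 335.0 = 13300 J
q3 (heat water 0.0→100.0 °C): 39.7 × 4.22 × 100.0 = 16753 J
q4 (vaporize at 100 °C): 39.7 × 2260.0 = 89722 J
q5 (heat steam 100.0→130.2 °C): 39.7 × 2.06 × 30.2 = 2470 J
Total: 1455 + 13300 + 16753 + 89722 + 2470 = 123700 J = 124 kJ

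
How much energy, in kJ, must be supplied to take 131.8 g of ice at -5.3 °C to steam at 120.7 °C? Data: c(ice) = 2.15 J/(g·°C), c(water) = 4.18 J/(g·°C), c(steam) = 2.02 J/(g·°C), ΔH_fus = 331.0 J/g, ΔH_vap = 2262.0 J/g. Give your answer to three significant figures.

q1 (heat ice -5.3→0.0 °C): 131.8 × 2.15 × 5.3 = 1502 J
q2 (melt at 0 °C): 131.8 × 331.0 = 43626 J
q3 (heat water 0.0→100.0 °C): 131.8 × 4.18 × 100.0 = 55092 J
q4 (vaporize at 100 °C): 131.8 × 2262.0 = 298132 J
q5 (heat steam 100.0→120.7 °C): 131.8 × 2.02 × 20.7 = 5511 J
Total: 1502 + 43626 + 55092 + 298132 + 5511 = 403863 J = 404 kJ

q = 404 kJ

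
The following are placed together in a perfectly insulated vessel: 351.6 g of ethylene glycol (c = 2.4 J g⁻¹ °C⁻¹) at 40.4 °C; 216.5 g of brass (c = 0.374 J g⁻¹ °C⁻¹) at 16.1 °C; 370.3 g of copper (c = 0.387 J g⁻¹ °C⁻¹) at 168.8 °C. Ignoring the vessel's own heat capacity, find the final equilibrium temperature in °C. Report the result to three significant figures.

Σ mᵢcᵢ(T − Tᵢ) = 0  ⇒  T = Σ mᵢcᵢTᵢ / Σ mᵢcᵢ
Σ mᵢcᵢ = 351.6×2.4 + 216.5×0.374 + 370.3×0.387 = 1068.1171
Σ mᵢcᵢTᵢ = 843.84×40.4 + 80.971×16.1 + 143.3061×168.8 = 59585
T = 59585 / 1068.1171 = 55.79 °C

T_f = 55.8 °C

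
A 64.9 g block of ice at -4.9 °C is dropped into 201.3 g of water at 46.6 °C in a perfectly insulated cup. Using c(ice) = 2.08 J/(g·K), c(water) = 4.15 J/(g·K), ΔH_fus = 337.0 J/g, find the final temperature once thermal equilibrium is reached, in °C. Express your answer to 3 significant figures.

T_f = 14.8 °C

Heat to bring ice to 0 °C and melt it: q₁ = 64.9×2.08×4.9 + 64.9×337.0 = 22533 J
Heat the water can supply cooling to 0 °C: 201.3×4.15×46.6 = 38929.4 J > q₁, so all ice melts.
Energy balance: 201.3×4.15×(46.6 − T) = 22533 + 64.9×4.15×(T − 0)
835.395(46.6 − T) = 22533 + 269.335 T
38929.4 − 22533 = 1104.730 T
T = 16396.4 / 1104.730 = 14.84 °C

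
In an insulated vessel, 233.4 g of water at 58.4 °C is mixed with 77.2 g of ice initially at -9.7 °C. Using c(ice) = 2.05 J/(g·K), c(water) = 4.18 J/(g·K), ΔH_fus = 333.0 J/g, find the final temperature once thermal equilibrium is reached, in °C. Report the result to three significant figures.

Heat to bring ice to 0 °C and melt it: q₁ = 77.2×2.05×9.7 + 77.2×333.0 = 27243 J
Heat the water can supply cooling to 0 °C: 233.4×4.18×58.4 = 56975.7 J > q₁, so all ice melts.
Energy balance: 233.4×4.18×(58.4 − T) = 27243 + 77.2×4.18×(T − 0)
975.612(58.4 − T) = 27243 + 322.696 T
56975.7 − 27243 = 1298.308 T
T = 29732.7 / 1298.308 = 22.90 °C

T_f = 22.9 °C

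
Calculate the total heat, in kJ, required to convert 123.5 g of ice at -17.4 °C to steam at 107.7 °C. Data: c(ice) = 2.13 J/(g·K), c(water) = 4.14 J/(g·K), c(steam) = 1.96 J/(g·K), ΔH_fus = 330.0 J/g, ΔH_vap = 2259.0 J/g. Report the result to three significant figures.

q1 (heat ice -17.4→0.0 °C): 123.5 × 2.13 × 17.4 = 4577 J
q2 (melt at 0 °C): 123.5 × 330.0 = 40755 J
q3 (heat water 0.0→100.0 °C): 123.5 × 4.14 × 100.0 = 51129 J
q4 (vaporize at 100 °C): 123.5 × 2259.0 = 278987 J
q5 (heat steam 100.0→107.7 °C): 123.5 × 1.96 × 7.7 = 1864 J
Total: 4577 + 40755 + 51129 + 278987 + 1864 = 377312 J = 377 kJ

q = 377 kJ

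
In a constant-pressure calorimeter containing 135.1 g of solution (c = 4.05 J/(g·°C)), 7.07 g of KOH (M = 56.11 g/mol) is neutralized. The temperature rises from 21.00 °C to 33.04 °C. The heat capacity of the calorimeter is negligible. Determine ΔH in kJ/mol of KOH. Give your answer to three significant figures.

|ΔT| = |33.04 − 21.00| = 12.04 °C
|q_surr| = (135.1 × 4.05) × 12.04 = 547.155 × 12.04 = 6588 J
n(KOH) = 7.07 / 56.11 = 0.1260 mol
Temperature rose, so q_rxn = −|q_surr| = -6.588 kJ
ΔH = q_rxn / n = -52.29 kJ/mol

ΔH = -52.3 kJ/mol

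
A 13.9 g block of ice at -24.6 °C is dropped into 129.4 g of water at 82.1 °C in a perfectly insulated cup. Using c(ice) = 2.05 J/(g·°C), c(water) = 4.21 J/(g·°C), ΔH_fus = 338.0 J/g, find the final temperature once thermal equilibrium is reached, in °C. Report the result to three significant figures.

Heat to bring ice to 0 °C and melt it: q₁ = 13.9×2.05×24.6 + 13.9×338.0 = 5399.2 J
Heat the water can supply cooling to 0 °C: 129.4×4.21×82.1 = 44725.9 J > q₁, so all ice melts.
Energy balance: 129.4×4.21×(82.1 − T) = 5399.2 + 13.9×4.21×(T − 0)
544.774(82.1 − T) = 5399.2 + 58.519 T
44725.9 − 5399.2 = 603.293 T
T = 39326.7 / 603.293 = 65.19 °C

T_f = 65.2 °C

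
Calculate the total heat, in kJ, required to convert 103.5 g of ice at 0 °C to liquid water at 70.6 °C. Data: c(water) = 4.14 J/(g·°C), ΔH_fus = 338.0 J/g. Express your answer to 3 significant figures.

q = 65.2 kJ

q1 (melt at 0 °C): 103.5 × 338.0 = 34983 J
q2 (heat water 0.0→70.6 °C): 103.5 × 4.14 × 70.6 = 30251 J
Total: 34983 + 30251 = 65234 J = 65.2 kJ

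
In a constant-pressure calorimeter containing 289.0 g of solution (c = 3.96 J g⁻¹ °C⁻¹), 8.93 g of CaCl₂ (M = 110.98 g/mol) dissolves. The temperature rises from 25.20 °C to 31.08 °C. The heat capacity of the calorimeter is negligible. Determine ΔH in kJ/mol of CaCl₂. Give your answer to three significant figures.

ΔH = -83.6 kJ/mol

|ΔT| = |31.08 − 25.20| = 5.88 °C
|q_surr| = (289.0 × 3.96) × 5.88 = 1144.44 × 5.88 = 6729 J
n(CaCl₂) = 8.93 / 110.98 = 0.08046 mol
Temperature rose, so q_rxn = −|q_surr| = -6.729 kJ
ΔH = q_rxn / n = -83.63 kJ/mol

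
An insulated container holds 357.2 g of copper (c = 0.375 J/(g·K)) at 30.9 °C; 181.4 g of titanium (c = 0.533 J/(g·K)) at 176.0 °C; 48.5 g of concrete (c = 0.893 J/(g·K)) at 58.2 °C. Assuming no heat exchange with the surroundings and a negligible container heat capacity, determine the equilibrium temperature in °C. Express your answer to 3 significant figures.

T_f = 86.4 °C

Σ mᵢcᵢ(T − Tᵢ) = 0  ⇒  T = Σ mᵢcᵢTᵢ / Σ mᵢcᵢ
Σ mᵢcᵢ = 357.2×0.375 + 181.4×0.533 + 48.5×0.893 = 273.9467
Σ mᵢcᵢTᵢ = 133.95×30.9 + 96.6862×176.0 + 43.3105×58.2 = 23676
T = 23676 / 273.9467 = 86.43 °C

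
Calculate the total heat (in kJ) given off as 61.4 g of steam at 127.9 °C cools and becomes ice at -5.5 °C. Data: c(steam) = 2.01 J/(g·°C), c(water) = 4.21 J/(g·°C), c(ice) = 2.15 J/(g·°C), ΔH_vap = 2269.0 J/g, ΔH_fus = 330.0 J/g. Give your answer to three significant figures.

q1 (cool steam 127.9→100 °C): 61.4 × 2.01 × 27.9 = 3443 J
q2 (condense at 100 °C): 61.4 × 2269.0 = 139317 J
q3 (cool water 100→0 °C): 61.4 × 4.21 × 100.0 = 25849 J
q4 (freeze at 0 °C): 61.4 × 330.0 = 20262 J
q5 (cool ice 0→-5.5 °C): 61.4 × 2.15 × 5.5 = 726 J
Total: 3443 + 139317 + 25849 + 20262 + 726 = 189597 J = 190 kJ

q = 190 kJ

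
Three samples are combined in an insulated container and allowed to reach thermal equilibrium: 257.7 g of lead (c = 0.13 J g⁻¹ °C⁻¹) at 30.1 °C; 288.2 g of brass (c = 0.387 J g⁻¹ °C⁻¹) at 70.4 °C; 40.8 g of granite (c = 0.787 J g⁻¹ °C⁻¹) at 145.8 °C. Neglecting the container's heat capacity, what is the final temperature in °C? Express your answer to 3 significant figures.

T_f = 76.4 °C

Σ mᵢcᵢ(T − Tᵢ) = 0  ⇒  T = Σ mᵢcᵢTᵢ / Σ mᵢcᵢ
Σ mᵢcᵢ = 257.7×0.13 + 288.2×0.387 + 40.8×0.787 = 177.1440
Σ mᵢcᵢTᵢ = 33.501×30.1 + 111.5334×70.4 + 32.1096×145.8 = 13542
T = 13542 / 177.1440 = 76.446 °C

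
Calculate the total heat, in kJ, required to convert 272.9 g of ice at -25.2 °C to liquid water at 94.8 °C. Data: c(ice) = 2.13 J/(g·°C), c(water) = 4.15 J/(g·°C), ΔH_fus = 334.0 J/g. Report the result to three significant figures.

q = 213 kJ

q1 (heat ice -25.2→0.0 °C): 272.9 × 2.13 × 25.2 = 14648 J
q2 (melt at 0 °C): 272.9 × 334.0 = 91149 J
q3 (heat water 0.0→94.8 °C): 272.9 × 4.15 × 94.8 = 107364 J
Total: 14648 + 91149 + 107364 = 213161 J = 213 kJ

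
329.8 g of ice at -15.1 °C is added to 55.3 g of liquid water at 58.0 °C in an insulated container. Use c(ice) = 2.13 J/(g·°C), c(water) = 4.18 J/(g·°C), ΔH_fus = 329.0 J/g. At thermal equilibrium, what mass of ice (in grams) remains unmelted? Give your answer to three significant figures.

Heat to warm all ice to 0 °C: 329.8×2.13×15.1 = 10607 J
Heat released by water cooling to 0 °C: 55.3×4.18×58.0 = 13407 J
13407 J < 10607 + 329.8×329.0 = 119111.2 J, so not all ice melts; final T = 0 °C.
Heat left for melting: 13407 − 10607 = 2800 J
Mass melted = 2800 / 329.0 = 8.511 g
Ice remaining = 329.8 − 8.511 = 321.289 g

m_ice remaining = 321 g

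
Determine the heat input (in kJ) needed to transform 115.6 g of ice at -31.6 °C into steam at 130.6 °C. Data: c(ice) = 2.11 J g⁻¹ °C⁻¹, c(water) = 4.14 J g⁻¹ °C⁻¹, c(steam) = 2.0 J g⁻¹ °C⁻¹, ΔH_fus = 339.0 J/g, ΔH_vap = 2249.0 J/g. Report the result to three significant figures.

q1 (heat ice -31.6→0.0 °C): 115.6 × 2.11 × 31.6 = 7708 J
q2 (melt at 0 °C): 115.6 × 339.0 = 39188 J
q3 (heat water 0.0→100.0 °C): 115.6 × 4.14 × 100.0 = 47858 J
q4 (vaporize at 100 °C): 115.6 × 2249.0 = 259984 J
q5 (heat steam 100.0→130.6 °C): 115.6 × 2.0 × 30.6 = 7075 J
Total: 7708 + 39188 + 47858 + 259984 + 7075 = 361813 J = 362 kJ

q = 362 kJ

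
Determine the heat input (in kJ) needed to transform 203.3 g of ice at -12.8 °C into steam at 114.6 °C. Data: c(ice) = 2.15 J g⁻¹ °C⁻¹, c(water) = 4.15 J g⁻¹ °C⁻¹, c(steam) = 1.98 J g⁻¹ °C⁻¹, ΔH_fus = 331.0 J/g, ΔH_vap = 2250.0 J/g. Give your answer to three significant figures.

q1 (heat ice -12.8→0.0 °C): 203.3 × 2.15 × 12.8 = 5595 J
q2 (melt at 0 °C): 203.3 × 331.0 = 67292 J
q3 (heat water 0.0→100.0 °C): 203.3 × 4.15 × 100.0 = 84370 J
q4 (vaporize at 100 °C): 203.3 × 2250.0 = 457425 J
q5 (heat steam 100.0→114.6 °C): 203.3 × 1.98 × 14.6 = 5877 J
Total: 5595 + 67292 + 84370 + 457425 + 5877 = 620559 J = 621 kJ

q = 621 kJ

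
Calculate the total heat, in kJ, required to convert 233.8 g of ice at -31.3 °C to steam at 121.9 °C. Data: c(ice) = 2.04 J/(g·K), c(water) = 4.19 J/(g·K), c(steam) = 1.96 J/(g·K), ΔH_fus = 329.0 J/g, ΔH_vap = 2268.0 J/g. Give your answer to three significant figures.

q1 (heat ice -31.3→0.0 °C): 233.8 × 2.04 × 31.3 = 14929 J
q2 (melt at 0 °C): 233.8 × 329.0 = 76920 J
q3 (heat water 0.0→100.0 °C): 233.8 × 4.19 × 100.0 = 97962 J
q4 (vaporize at 100 °C): 233.8 × 2268.0 = 530258 J
q5 (heat steam 100.0→121.9 °C): 233.8 × 1.96 × 21.9 = 10036 J
Total: 14929 + 76920 + 97962 + 530258 + 10036 = 730105 J = 730 kJ

q = 730 kJ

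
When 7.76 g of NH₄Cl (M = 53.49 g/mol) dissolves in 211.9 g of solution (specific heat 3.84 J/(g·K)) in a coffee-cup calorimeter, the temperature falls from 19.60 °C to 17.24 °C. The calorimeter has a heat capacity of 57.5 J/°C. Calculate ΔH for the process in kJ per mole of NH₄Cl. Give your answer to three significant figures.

ΔH = 14.2 kJ/mol

|ΔT| = |17.24 − 19.60| = 2.36 °C
|q_surr| = (211.9 × 3.84 + 57.5) × 2.36 = 871.196 × 2.36 = 2056 J
n(NH₄Cl) = 7.76 / 53.49 = 0.1451 mol
Temperature fell, so q_rxn = +|q_surr| = 2.056 kJ
ΔH = q_rxn / n = 14.17 kJ/mol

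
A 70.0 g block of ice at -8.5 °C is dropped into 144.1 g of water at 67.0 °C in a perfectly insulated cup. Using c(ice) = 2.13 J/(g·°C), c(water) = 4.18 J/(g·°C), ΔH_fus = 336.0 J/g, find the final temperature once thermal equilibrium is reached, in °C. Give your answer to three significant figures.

T_f = 17.4 °C

Heat to bring ice to 0 °C and melt it: q₁ = 70.0×2.13×8.5 + 70.0×336.0 = 24787 J
Heat the water can supply cooling to 0 °C: 144.1×4.18×67.0 = 40356.6 J > q₁, so all ice melts.
Energy balance: 144.1×4.18×(67.0 − T) = 24787 + 70.0×4.18×(T − 0)
602.338(67.0 − T) = 24787 + 292.6 T
40356.6 − 24787 = 894.938 T
T = 15569.6 / 894.938 = 17.40 °C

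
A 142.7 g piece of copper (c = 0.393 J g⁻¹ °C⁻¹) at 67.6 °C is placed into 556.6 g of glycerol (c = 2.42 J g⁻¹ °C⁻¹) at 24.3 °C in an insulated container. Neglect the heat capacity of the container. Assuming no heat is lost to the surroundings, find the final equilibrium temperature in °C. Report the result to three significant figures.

T_f = 26.0 °C

Heat lost by copper = heat gained by glycerol.
(142.7)(0.393)(67.6 − T) = (556.6)(2.42)(T − 24.3)
56.0811 (67.6 − T) = 1346.972 (T − 24.3)
3791.1 − 56.0811 T = 1346.972 T − 32731
36522.1 = 1403.0531 T
T = 26.03 °C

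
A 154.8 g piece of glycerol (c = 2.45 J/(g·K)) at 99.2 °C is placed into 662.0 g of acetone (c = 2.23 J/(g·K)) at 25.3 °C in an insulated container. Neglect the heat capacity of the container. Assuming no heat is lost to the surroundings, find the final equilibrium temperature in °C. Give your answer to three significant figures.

T_f = 40.4 °C

Heat lost by glycerol = heat gained by acetone.
(154.8)(2.45)(99.2 − T) = (662.0)(2.23)(T − 25.3)
379.26 (99.2 − T) = 1476.26 (T − 25.3)
37623 − 379.26 T = 1476.26 T − 37349
74972 = 1855.52 T
T = 40.40 °C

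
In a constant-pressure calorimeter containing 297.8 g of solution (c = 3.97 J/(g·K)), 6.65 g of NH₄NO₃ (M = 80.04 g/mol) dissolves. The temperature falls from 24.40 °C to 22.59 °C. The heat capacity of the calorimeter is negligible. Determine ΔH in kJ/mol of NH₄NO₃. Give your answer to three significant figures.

|ΔT| = |22.59 − 24.40| = 1.81 °C
|q_surr| = (297.8 × 3.97) × 1.81 = 1182.266 × 1.81 = 2140 J
n(NH₄NO₃) = 6.65 / 80.04 = 0.08308 mol
Temperature fell, so q_rxn = +|q_surr| = 2.140 kJ
ΔH = q_rxn / n = 25.76 kJ/mol

ΔH = 25.8 kJ/mol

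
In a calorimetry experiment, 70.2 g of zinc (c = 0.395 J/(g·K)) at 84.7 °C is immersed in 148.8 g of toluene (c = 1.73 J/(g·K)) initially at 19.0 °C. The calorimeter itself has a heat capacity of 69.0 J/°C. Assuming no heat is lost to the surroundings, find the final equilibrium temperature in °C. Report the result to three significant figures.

Heat lost by zinc = heat gained by toluene + calorimeter.
(70.2)(0.395)(84.7 − T) = [(148.8)(1.73) + 69.0](T − 19.0)
27.729 (84.7 − T) = 326.424 (T − 19.0)
2348.6 − 27.729 T = 326.424 T − 6202.1
8550.7 = 354.153 T
T = 24.14 °C

T_f = 24.1 °C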